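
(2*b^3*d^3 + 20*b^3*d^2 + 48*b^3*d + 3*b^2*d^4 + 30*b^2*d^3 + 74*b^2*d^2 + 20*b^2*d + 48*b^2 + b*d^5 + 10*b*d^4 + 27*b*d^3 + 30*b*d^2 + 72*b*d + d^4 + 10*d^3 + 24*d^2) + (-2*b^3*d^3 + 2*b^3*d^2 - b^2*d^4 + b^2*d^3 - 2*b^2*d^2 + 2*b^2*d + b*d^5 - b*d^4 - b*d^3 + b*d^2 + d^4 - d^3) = 22*b^3*d^2 + 48*b^3*d + 2*b^2*d^4 + 31*b^2*d^3 + 72*b^2*d^2 + 22*b^2*d + 48*b^2 + 2*b*d^5 + 9*b*d^4 + 26*b*d^3 + 31*b*d^2 + 72*b*d + 2*d^4 + 9*d^3 + 24*d^2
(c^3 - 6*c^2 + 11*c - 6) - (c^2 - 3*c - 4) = c^3 - 7*c^2 + 14*c - 2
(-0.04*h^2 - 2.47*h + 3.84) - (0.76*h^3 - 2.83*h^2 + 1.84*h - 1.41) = -0.76*h^3 + 2.79*h^2 - 4.31*h + 5.25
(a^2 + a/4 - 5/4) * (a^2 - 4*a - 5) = a^4 - 15*a^3/4 - 29*a^2/4 + 15*a/4 + 25/4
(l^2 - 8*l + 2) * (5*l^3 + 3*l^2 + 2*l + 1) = 5*l^5 - 37*l^4 - 12*l^3 - 9*l^2 - 4*l + 2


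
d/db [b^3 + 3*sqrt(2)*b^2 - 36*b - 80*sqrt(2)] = 3*b^2 + 6*sqrt(2)*b - 36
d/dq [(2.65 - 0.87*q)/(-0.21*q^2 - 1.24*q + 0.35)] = (-0.1827*q^2 + 1.113*q + 2.9815)/(0.0441*q^4 + 0.5208*q^3 + 1.3906*q^2 - 0.868*q + 0.1225)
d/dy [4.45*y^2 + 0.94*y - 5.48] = 8.9*y + 0.94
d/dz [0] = 0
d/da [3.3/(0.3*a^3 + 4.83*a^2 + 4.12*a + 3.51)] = (-2.97*a^2 - 31.878*a - 13.596)/(0.3*a^3 + 4.83*a^2 + 4.12*a + 3.51)^2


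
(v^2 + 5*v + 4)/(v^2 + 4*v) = (v + 1)/v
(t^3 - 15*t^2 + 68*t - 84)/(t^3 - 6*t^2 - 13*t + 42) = (t - 6)/(t + 3)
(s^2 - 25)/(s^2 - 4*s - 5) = (s + 5)/(s + 1)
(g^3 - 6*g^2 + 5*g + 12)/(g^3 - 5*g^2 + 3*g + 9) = (g - 4)/(g - 3)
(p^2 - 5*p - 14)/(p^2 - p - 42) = (p + 2)/(p + 6)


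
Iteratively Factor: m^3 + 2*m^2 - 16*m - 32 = (m + 4)*(m^2 - 2*m - 8) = (m - 4)*(m + 4)*(m + 2)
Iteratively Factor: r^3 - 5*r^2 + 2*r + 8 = (r + 1)*(r^2 - 6*r + 8) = (r - 4)*(r + 1)*(r - 2)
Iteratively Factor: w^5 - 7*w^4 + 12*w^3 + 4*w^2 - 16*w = (w + 1)*(w^4 - 8*w^3 + 20*w^2 - 16*w) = (w - 2)*(w + 1)*(w^3 - 6*w^2 + 8*w) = (w - 2)^2*(w + 1)*(w^2 - 4*w) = w*(w - 2)^2*(w + 1)*(w - 4)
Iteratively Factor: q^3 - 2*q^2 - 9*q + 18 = (q + 3)*(q^2 - 5*q + 6) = (q - 2)*(q + 3)*(q - 3)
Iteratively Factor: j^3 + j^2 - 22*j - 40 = (j + 4)*(j^2 - 3*j - 10) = (j - 5)*(j + 4)*(j + 2)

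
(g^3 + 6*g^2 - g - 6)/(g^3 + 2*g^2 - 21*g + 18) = (g + 1)/(g - 3)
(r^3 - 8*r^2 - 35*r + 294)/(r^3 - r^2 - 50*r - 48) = (r^2 - 14*r + 49)/(r^2 - 7*r - 8)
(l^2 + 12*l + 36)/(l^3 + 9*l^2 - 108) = 1/(l - 3)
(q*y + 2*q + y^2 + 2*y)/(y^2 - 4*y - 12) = (q + y)/(y - 6)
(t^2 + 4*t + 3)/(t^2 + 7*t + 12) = (t + 1)/(t + 4)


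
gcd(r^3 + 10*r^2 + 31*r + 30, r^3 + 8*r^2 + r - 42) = r + 3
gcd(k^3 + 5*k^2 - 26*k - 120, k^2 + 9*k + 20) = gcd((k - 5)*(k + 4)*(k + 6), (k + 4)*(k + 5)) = k + 4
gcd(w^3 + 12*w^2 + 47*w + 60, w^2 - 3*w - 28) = w + 4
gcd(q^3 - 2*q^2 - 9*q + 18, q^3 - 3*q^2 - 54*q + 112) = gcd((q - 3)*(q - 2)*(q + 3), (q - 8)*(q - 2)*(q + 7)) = q - 2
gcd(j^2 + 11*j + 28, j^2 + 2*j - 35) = j + 7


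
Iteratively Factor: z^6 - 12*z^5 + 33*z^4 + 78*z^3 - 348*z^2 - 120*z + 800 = (z - 5)*(z^5 - 7*z^4 - 2*z^3 + 68*z^2 - 8*z - 160) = (z - 5)*(z - 2)*(z^4 - 5*z^3 - 12*z^2 + 44*z + 80) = (z - 5)*(z - 4)*(z - 2)*(z^3 - z^2 - 16*z - 20) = (z - 5)*(z - 4)*(z - 2)*(z + 2)*(z^2 - 3*z - 10) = (z - 5)^2*(z - 4)*(z - 2)*(z + 2)*(z + 2)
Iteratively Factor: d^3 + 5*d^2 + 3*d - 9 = (d + 3)*(d^2 + 2*d - 3) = (d + 3)^2*(d - 1)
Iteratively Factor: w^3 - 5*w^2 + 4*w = (w - 4)*(w^2 - w) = w*(w - 4)*(w - 1)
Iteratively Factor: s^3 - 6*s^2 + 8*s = (s - 2)*(s^2 - 4*s) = s*(s - 2)*(s - 4)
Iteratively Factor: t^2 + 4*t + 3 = (t + 1)*(t + 3)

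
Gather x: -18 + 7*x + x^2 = x^2 + 7*x - 18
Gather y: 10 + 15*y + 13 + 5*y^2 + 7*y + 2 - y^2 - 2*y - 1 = 4*y^2 + 20*y + 24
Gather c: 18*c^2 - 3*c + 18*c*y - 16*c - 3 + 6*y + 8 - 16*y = 18*c^2 + c*(18*y - 19) - 10*y + 5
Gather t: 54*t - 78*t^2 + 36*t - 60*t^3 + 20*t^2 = -60*t^3 - 58*t^2 + 90*t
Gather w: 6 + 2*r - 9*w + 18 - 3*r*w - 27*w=2*r + w*(-3*r - 36) + 24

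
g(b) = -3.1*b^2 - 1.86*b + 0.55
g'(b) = -6.2*b - 1.86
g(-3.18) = -24.88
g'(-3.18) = 17.86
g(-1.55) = -4.01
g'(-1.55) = 7.75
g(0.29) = -0.25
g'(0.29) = -3.66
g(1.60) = -10.36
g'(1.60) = -11.78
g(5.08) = -88.90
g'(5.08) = -33.36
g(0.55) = -1.41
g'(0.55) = -5.27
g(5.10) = -89.57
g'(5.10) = -33.48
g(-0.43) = 0.78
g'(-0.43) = 0.81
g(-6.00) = -99.89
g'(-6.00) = 35.34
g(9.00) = -267.29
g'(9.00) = -57.66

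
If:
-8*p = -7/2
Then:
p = 7/16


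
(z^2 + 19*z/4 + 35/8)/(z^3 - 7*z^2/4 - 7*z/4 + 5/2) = (z + 7/2)/(z^2 - 3*z + 2)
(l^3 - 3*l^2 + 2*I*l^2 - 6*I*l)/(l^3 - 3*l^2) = (l + 2*I)/l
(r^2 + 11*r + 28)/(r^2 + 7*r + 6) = (r^2 + 11*r + 28)/(r^2 + 7*r + 6)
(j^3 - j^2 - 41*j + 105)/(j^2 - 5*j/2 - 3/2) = 2*(j^2 + 2*j - 35)/(2*j + 1)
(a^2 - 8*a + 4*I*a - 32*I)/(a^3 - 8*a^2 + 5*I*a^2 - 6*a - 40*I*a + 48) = (a + 4*I)/(a^2 + 5*I*a - 6)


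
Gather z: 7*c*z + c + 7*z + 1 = c + z*(7*c + 7) + 1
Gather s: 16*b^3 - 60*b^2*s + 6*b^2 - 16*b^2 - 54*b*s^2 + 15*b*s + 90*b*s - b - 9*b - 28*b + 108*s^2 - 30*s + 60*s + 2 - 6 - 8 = 16*b^3 - 10*b^2 - 38*b + s^2*(108 - 54*b) + s*(-60*b^2 + 105*b + 30) - 12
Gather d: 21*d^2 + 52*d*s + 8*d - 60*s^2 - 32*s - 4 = 21*d^2 + d*(52*s + 8) - 60*s^2 - 32*s - 4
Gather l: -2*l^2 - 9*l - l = -2*l^2 - 10*l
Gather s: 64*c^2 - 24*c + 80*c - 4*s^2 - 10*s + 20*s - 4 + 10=64*c^2 + 56*c - 4*s^2 + 10*s + 6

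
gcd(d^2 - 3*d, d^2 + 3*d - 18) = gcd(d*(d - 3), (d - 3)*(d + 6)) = d - 3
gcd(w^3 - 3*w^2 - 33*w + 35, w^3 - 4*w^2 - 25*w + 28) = w^2 - 8*w + 7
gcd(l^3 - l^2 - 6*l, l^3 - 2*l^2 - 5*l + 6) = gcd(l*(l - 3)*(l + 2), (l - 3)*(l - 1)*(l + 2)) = l^2 - l - 6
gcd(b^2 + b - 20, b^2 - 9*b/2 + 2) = b - 4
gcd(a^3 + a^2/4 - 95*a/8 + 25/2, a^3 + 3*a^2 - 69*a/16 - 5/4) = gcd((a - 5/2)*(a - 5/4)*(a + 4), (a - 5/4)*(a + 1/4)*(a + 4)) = a^2 + 11*a/4 - 5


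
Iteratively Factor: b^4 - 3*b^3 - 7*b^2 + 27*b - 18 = (b - 2)*(b^3 - b^2 - 9*b + 9) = (b - 3)*(b - 2)*(b^2 + 2*b - 3) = (b - 3)*(b - 2)*(b - 1)*(b + 3)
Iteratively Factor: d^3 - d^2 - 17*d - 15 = (d + 3)*(d^2 - 4*d - 5) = (d + 1)*(d + 3)*(d - 5)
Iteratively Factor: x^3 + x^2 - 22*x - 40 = (x + 2)*(x^2 - x - 20) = (x - 5)*(x + 2)*(x + 4)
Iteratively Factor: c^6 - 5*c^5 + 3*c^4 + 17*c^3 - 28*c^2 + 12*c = (c - 2)*(c^5 - 3*c^4 - 3*c^3 + 11*c^2 - 6*c) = (c - 2)*(c + 2)*(c^4 - 5*c^3 + 7*c^2 - 3*c) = (c - 2)*(c - 1)*(c + 2)*(c^3 - 4*c^2 + 3*c) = c*(c - 2)*(c - 1)*(c + 2)*(c^2 - 4*c + 3) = c*(c - 3)*(c - 2)*(c - 1)*(c + 2)*(c - 1)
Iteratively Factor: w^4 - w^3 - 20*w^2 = (w)*(w^3 - w^2 - 20*w) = w*(w - 5)*(w^2 + 4*w) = w^2*(w - 5)*(w + 4)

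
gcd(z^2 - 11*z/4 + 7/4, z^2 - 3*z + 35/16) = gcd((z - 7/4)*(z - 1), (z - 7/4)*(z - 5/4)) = z - 7/4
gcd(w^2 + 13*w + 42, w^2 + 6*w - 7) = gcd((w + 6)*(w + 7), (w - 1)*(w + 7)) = w + 7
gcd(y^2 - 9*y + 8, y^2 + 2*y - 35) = 1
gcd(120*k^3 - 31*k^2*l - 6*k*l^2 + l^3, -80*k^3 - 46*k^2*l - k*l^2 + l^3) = 40*k^2 + 3*k*l - l^2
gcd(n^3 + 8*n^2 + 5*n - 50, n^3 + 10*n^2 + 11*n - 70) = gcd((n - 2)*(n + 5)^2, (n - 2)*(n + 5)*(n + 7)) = n^2 + 3*n - 10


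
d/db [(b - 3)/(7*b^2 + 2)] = (7*b^2 - 14*b*(b - 3) + 2)/(7*b^2 + 2)^2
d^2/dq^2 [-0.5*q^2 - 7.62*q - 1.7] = -1.00000000000000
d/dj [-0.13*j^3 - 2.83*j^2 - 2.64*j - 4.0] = -0.39*j^2 - 5.66*j - 2.64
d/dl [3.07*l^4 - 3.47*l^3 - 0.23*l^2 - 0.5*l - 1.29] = 12.28*l^3 - 10.41*l^2 - 0.46*l - 0.5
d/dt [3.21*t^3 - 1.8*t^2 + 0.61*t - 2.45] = 9.63*t^2 - 3.6*t + 0.61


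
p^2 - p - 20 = (p - 5)*(p + 4)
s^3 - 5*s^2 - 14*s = s*(s - 7)*(s + 2)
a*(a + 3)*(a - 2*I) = a^3 + 3*a^2 - 2*I*a^2 - 6*I*a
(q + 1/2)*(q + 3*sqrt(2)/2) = q^2 + q/2 + 3*sqrt(2)*q/2 + 3*sqrt(2)/4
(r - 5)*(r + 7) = r^2 + 2*r - 35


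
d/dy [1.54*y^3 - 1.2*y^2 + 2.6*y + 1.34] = 4.62*y^2 - 2.4*y + 2.6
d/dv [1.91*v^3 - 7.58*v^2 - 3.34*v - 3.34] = 5.73*v^2 - 15.16*v - 3.34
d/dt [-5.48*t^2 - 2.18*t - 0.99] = -10.96*t - 2.18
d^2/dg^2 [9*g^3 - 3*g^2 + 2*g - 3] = 54*g - 6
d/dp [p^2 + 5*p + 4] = 2*p + 5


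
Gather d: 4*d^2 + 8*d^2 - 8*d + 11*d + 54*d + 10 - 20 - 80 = 12*d^2 + 57*d - 90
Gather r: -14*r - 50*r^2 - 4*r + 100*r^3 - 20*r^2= 100*r^3 - 70*r^2 - 18*r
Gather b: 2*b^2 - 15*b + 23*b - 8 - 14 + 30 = 2*b^2 + 8*b + 8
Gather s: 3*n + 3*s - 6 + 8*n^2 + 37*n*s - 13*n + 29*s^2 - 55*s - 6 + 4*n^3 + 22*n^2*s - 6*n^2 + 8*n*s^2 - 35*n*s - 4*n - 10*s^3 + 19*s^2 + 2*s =4*n^3 + 2*n^2 - 14*n - 10*s^3 + s^2*(8*n + 48) + s*(22*n^2 + 2*n - 50) - 12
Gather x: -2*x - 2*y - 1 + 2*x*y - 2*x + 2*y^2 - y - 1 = x*(2*y - 4) + 2*y^2 - 3*y - 2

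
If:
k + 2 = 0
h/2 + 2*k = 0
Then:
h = 8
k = -2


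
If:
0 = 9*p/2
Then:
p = 0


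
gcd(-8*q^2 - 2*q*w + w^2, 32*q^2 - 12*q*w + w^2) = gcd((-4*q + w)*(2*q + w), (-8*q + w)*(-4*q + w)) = 4*q - w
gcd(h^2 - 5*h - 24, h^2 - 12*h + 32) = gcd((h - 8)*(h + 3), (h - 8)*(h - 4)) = h - 8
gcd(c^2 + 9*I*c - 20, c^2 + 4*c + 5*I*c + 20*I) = c + 5*I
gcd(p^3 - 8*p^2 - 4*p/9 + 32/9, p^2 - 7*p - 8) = p - 8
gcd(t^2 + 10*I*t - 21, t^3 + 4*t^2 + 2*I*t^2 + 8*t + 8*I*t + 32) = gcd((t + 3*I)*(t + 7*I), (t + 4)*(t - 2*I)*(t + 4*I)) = 1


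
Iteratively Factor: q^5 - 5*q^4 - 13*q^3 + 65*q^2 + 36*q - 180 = (q - 5)*(q^4 - 13*q^2 + 36) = (q - 5)*(q - 3)*(q^3 + 3*q^2 - 4*q - 12) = (q - 5)*(q - 3)*(q + 3)*(q^2 - 4) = (q - 5)*(q - 3)*(q - 2)*(q + 3)*(q + 2)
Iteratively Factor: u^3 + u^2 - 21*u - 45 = (u + 3)*(u^2 - 2*u - 15) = (u + 3)^2*(u - 5)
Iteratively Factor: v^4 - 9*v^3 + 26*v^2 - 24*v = (v - 4)*(v^3 - 5*v^2 + 6*v) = (v - 4)*(v - 2)*(v^2 - 3*v) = (v - 4)*(v - 3)*(v - 2)*(v)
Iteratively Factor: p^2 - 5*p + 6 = (p - 3)*(p - 2)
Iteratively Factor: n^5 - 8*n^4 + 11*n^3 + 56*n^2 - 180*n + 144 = (n + 3)*(n^4 - 11*n^3 + 44*n^2 - 76*n + 48) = (n - 2)*(n + 3)*(n^3 - 9*n^2 + 26*n - 24) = (n - 2)^2*(n + 3)*(n^2 - 7*n + 12) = (n - 3)*(n - 2)^2*(n + 3)*(n - 4)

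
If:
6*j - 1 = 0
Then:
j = 1/6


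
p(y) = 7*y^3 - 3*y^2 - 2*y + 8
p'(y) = 21*y^2 - 6*y - 2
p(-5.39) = -1164.51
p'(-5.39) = 640.43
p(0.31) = 7.30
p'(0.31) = -1.84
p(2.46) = 89.13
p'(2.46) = 110.32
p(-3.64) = -362.07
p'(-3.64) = 298.08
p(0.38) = 7.19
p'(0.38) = -1.25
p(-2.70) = -146.25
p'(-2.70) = 167.29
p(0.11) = 7.75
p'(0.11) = -2.41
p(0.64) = 7.33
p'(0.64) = 2.76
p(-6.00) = -1600.00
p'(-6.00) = 790.00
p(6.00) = 1400.00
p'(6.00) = 718.00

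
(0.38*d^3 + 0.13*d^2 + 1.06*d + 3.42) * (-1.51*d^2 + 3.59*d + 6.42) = -0.5738*d^5 + 1.1679*d^4 + 1.3057*d^3 - 0.5242*d^2 + 19.083*d + 21.9564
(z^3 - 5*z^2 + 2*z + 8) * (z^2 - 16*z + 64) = z^5 - 21*z^4 + 146*z^3 - 344*z^2 + 512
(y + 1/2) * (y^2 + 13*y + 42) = y^3 + 27*y^2/2 + 97*y/2 + 21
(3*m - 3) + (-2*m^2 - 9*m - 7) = -2*m^2 - 6*m - 10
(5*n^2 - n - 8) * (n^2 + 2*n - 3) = 5*n^4 + 9*n^3 - 25*n^2 - 13*n + 24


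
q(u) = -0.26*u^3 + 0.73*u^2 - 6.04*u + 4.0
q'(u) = -0.78*u^2 + 1.46*u - 6.04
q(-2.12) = 22.56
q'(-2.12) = -12.64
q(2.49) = -10.53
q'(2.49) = -7.24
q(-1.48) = 15.38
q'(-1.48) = -9.91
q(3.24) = -16.75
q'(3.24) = -9.50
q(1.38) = -3.63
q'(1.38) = -5.51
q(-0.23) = 5.43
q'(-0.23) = -6.42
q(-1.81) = 18.87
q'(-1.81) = -11.24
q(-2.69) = 30.59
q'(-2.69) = -15.61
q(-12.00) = 630.88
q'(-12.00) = -135.88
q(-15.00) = 1136.35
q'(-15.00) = -203.44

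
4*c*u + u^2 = u*(4*c + u)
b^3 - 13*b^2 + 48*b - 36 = (b - 6)^2*(b - 1)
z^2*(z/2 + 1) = z^3/2 + z^2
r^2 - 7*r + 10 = (r - 5)*(r - 2)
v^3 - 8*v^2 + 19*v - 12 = (v - 4)*(v - 3)*(v - 1)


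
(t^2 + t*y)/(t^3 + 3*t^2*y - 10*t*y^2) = (t + y)/(t^2 + 3*t*y - 10*y^2)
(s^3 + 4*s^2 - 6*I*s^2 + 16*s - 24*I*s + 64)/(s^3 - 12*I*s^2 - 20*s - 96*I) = (s + 4)/(s - 6*I)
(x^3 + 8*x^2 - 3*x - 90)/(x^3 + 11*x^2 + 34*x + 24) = (x^2 + 2*x - 15)/(x^2 + 5*x + 4)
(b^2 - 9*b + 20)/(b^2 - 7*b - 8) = (-b^2 + 9*b - 20)/(-b^2 + 7*b + 8)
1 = 1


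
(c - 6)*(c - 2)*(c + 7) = c^3 - c^2 - 44*c + 84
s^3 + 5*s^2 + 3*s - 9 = (s - 1)*(s + 3)^2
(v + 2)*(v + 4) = v^2 + 6*v + 8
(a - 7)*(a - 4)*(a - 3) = a^3 - 14*a^2 + 61*a - 84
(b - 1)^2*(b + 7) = b^3 + 5*b^2 - 13*b + 7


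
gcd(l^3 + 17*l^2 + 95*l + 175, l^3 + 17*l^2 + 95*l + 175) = l^3 + 17*l^2 + 95*l + 175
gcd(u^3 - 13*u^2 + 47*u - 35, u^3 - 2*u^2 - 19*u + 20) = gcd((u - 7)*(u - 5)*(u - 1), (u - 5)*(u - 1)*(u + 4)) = u^2 - 6*u + 5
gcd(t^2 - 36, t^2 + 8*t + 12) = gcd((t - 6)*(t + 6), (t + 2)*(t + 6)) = t + 6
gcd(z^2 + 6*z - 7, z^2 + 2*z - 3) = z - 1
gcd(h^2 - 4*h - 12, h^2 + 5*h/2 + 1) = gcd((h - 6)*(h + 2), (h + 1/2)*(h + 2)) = h + 2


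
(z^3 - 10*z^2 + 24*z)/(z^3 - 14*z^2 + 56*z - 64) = z*(z - 6)/(z^2 - 10*z + 16)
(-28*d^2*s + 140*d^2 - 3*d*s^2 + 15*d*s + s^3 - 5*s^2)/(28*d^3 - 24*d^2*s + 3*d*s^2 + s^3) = (-28*d^2*s + 140*d^2 - 3*d*s^2 + 15*d*s + s^3 - 5*s^2)/(28*d^3 - 24*d^2*s + 3*d*s^2 + s^3)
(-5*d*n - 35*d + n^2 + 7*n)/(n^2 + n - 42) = (-5*d + n)/(n - 6)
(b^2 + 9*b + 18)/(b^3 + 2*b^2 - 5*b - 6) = (b + 6)/(b^2 - b - 2)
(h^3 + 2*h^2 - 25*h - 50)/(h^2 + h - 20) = (h^2 - 3*h - 10)/(h - 4)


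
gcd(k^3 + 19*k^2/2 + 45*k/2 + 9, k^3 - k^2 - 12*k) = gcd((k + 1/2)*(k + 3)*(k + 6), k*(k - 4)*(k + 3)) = k + 3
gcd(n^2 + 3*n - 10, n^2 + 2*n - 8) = n - 2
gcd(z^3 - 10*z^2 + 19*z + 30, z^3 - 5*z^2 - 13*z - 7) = z + 1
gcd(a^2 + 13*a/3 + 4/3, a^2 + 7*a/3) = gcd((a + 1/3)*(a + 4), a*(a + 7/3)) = 1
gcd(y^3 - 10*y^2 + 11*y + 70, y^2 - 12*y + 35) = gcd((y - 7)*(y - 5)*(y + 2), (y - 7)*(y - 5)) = y^2 - 12*y + 35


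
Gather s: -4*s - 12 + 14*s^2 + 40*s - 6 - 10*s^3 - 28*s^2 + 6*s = -10*s^3 - 14*s^2 + 42*s - 18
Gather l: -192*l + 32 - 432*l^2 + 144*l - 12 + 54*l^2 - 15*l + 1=-378*l^2 - 63*l + 21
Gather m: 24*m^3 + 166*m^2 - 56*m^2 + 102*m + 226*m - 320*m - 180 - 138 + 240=24*m^3 + 110*m^2 + 8*m - 78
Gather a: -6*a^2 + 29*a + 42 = -6*a^2 + 29*a + 42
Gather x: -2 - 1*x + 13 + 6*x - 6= 5*x + 5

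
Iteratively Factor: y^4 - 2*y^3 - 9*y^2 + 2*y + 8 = (y + 1)*(y^3 - 3*y^2 - 6*y + 8) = (y + 1)*(y + 2)*(y^2 - 5*y + 4) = (y - 1)*(y + 1)*(y + 2)*(y - 4)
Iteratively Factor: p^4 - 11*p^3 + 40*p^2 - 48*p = (p - 4)*(p^3 - 7*p^2 + 12*p) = (p - 4)^2*(p^2 - 3*p) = (p - 4)^2*(p - 3)*(p)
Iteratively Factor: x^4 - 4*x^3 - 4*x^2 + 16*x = (x)*(x^3 - 4*x^2 - 4*x + 16) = x*(x - 2)*(x^2 - 2*x - 8) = x*(x - 2)*(x + 2)*(x - 4)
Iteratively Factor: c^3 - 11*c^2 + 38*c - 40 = (c - 4)*(c^2 - 7*c + 10) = (c - 4)*(c - 2)*(c - 5)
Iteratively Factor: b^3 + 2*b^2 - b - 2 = (b - 1)*(b^2 + 3*b + 2) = (b - 1)*(b + 2)*(b + 1)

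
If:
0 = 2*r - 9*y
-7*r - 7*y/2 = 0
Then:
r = 0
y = 0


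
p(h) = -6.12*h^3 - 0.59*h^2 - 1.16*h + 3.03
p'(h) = -18.36*h^2 - 1.18*h - 1.16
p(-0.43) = 3.91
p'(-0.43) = -4.05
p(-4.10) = 419.66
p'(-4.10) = -304.95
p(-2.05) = 55.65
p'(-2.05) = -75.90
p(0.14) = 2.84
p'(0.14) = -1.69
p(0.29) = 2.49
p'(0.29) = -3.05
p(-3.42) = 244.91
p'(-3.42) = -211.87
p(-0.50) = 4.23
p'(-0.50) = -5.16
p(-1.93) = 47.07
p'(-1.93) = -67.27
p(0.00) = 3.03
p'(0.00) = -1.16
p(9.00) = -4516.68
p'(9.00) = -1498.94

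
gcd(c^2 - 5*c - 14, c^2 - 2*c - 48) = 1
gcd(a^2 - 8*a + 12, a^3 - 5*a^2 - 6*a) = a - 6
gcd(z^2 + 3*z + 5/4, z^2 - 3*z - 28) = 1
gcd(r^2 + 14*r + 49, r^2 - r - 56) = r + 7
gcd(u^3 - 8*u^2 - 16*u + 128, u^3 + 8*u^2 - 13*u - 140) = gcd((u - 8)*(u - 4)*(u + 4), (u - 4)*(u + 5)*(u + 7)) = u - 4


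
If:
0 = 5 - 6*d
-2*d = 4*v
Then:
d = 5/6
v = -5/12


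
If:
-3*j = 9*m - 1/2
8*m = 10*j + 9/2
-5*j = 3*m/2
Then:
No Solution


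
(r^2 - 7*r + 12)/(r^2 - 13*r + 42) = (r^2 - 7*r + 12)/(r^2 - 13*r + 42)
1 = 1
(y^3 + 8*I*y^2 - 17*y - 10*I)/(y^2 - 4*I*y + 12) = (y^2 + 6*I*y - 5)/(y - 6*I)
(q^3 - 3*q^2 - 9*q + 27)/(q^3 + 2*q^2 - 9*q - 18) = (q - 3)/(q + 2)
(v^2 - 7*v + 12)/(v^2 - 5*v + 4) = (v - 3)/(v - 1)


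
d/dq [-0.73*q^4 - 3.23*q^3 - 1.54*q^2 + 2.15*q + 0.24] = -2.92*q^3 - 9.69*q^2 - 3.08*q + 2.15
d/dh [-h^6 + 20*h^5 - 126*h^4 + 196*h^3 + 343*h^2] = 2*h*(-3*h^4 + 50*h^3 - 252*h^2 + 294*h + 343)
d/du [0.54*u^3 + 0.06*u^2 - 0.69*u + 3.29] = 1.62*u^2 + 0.12*u - 0.69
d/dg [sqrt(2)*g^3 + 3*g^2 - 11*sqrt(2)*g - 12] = 3*sqrt(2)*g^2 + 6*g - 11*sqrt(2)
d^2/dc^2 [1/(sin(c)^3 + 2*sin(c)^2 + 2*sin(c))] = (-9*sin(c)^3 - 22*sin(c)^2 - 8*sin(c) + 20 + 32/sin(c) + 24/sin(c)^2 + 8/sin(c)^3)/(sin(c)^2 + 2*sin(c) + 2)^3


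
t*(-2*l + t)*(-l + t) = 2*l^2*t - 3*l*t^2 + t^3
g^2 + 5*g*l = g*(g + 5*l)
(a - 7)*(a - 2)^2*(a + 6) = a^4 - 5*a^3 - 34*a^2 + 164*a - 168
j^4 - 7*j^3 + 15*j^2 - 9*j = j*(j - 3)^2*(j - 1)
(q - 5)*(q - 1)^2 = q^3 - 7*q^2 + 11*q - 5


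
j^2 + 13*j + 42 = (j + 6)*(j + 7)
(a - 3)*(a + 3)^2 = a^3 + 3*a^2 - 9*a - 27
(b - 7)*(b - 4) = b^2 - 11*b + 28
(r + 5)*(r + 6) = r^2 + 11*r + 30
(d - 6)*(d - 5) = d^2 - 11*d + 30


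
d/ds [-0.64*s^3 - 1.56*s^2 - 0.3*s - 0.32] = -1.92*s^2 - 3.12*s - 0.3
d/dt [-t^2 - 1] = -2*t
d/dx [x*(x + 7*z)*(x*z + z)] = z*(3*x^2 + 14*x*z + 2*x + 7*z)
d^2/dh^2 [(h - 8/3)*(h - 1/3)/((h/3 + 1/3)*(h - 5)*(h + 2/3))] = 6*(27*h^6 - 243*h^5 + 1575*h^4 - 2221*h^3 - 2272*h^2 + 4780*h + 3514)/(27*h^9 - 270*h^8 + 279*h^7 + 2870*h^6 - 339*h^5 - 14730*h^4 - 25067*h^3 - 18870*h^2 - 6900*h - 1000)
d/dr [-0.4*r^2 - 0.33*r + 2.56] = -0.8*r - 0.33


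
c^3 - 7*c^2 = c^2*(c - 7)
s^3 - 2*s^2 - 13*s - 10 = (s - 5)*(s + 1)*(s + 2)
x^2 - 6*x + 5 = (x - 5)*(x - 1)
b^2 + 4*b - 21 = (b - 3)*(b + 7)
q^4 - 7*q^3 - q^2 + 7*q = q*(q - 7)*(q - 1)*(q + 1)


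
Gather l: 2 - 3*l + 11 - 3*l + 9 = 22 - 6*l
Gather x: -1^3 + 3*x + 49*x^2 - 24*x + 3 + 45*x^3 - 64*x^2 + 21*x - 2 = 45*x^3 - 15*x^2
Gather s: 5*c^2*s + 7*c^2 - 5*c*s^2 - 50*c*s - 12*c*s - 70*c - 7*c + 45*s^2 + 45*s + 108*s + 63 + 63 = 7*c^2 - 77*c + s^2*(45 - 5*c) + s*(5*c^2 - 62*c + 153) + 126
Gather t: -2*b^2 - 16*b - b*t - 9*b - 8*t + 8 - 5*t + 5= -2*b^2 - 25*b + t*(-b - 13) + 13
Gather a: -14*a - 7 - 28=-14*a - 35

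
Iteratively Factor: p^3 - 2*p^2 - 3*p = (p)*(p^2 - 2*p - 3) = p*(p - 3)*(p + 1)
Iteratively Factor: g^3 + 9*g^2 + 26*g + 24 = (g + 2)*(g^2 + 7*g + 12) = (g + 2)*(g + 4)*(g + 3)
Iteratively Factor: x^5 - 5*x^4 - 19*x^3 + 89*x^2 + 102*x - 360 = (x - 5)*(x^4 - 19*x^2 - 6*x + 72) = (x - 5)*(x + 3)*(x^3 - 3*x^2 - 10*x + 24) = (x - 5)*(x + 3)^2*(x^2 - 6*x + 8) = (x - 5)*(x - 4)*(x + 3)^2*(x - 2)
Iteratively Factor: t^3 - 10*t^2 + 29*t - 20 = (t - 5)*(t^2 - 5*t + 4) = (t - 5)*(t - 1)*(t - 4)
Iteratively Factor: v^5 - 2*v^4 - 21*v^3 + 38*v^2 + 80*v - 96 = (v - 3)*(v^4 + v^3 - 18*v^2 - 16*v + 32) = (v - 3)*(v + 2)*(v^3 - v^2 - 16*v + 16) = (v - 3)*(v - 1)*(v + 2)*(v^2 - 16) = (v - 4)*(v - 3)*(v - 1)*(v + 2)*(v + 4)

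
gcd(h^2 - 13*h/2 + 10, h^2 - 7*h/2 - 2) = h - 4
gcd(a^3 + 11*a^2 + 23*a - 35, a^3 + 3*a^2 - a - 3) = a - 1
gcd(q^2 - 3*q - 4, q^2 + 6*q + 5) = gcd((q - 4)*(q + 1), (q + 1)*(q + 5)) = q + 1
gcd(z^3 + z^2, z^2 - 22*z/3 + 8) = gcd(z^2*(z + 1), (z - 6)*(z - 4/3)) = 1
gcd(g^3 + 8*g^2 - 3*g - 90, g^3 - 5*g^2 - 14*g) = 1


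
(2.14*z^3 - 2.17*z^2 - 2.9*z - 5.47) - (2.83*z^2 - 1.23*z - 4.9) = 2.14*z^3 - 5.0*z^2 - 1.67*z - 0.569999999999999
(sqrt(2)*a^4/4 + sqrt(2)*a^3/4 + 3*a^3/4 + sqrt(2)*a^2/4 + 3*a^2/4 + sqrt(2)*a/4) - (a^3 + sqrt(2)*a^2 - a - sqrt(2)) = sqrt(2)*a^4/4 - a^3/4 + sqrt(2)*a^3/4 - 3*sqrt(2)*a^2/4 + 3*a^2/4 + sqrt(2)*a/4 + a + sqrt(2)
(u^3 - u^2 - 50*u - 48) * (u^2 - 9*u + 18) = u^5 - 10*u^4 - 23*u^3 + 384*u^2 - 468*u - 864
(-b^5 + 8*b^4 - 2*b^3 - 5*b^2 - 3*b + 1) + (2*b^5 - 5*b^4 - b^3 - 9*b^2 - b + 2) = b^5 + 3*b^4 - 3*b^3 - 14*b^2 - 4*b + 3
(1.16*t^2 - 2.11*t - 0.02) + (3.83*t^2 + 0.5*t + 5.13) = 4.99*t^2 - 1.61*t + 5.11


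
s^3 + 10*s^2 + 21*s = s*(s + 3)*(s + 7)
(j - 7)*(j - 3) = j^2 - 10*j + 21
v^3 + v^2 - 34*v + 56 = (v - 4)*(v - 2)*(v + 7)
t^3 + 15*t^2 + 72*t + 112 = (t + 4)^2*(t + 7)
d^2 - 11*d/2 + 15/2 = (d - 3)*(d - 5/2)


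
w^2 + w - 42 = (w - 6)*(w + 7)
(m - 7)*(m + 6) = m^2 - m - 42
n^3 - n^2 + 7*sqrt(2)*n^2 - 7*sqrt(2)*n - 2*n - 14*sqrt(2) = (n - 2)*(n + 1)*(n + 7*sqrt(2))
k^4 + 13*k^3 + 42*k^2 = k^2*(k + 6)*(k + 7)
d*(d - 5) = d^2 - 5*d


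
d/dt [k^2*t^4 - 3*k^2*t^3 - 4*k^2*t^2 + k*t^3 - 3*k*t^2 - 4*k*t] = k*(4*k*t^3 - 9*k*t^2 - 8*k*t + 3*t^2 - 6*t - 4)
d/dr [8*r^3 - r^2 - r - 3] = 24*r^2 - 2*r - 1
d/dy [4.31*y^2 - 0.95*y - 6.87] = 8.62*y - 0.95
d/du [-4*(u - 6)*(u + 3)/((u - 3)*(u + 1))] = 4*(-u^2 - 30*u + 27)/(u^4 - 4*u^3 - 2*u^2 + 12*u + 9)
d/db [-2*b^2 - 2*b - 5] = -4*b - 2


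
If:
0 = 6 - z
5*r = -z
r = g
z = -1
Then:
No Solution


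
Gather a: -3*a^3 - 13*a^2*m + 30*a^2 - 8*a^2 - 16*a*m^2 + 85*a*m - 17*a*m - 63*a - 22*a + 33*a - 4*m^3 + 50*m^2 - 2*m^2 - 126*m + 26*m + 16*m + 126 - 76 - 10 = -3*a^3 + a^2*(22 - 13*m) + a*(-16*m^2 + 68*m - 52) - 4*m^3 + 48*m^2 - 84*m + 40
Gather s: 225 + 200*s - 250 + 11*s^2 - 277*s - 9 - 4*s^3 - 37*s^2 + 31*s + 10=-4*s^3 - 26*s^2 - 46*s - 24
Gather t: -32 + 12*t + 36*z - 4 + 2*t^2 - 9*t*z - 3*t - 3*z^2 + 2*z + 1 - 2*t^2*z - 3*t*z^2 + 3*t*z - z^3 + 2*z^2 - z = t^2*(2 - 2*z) + t*(-3*z^2 - 6*z + 9) - z^3 - z^2 + 37*z - 35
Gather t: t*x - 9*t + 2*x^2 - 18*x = t*(x - 9) + 2*x^2 - 18*x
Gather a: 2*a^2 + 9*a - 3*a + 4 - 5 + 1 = 2*a^2 + 6*a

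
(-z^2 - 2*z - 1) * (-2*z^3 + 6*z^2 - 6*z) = 2*z^5 - 2*z^4 - 4*z^3 + 6*z^2 + 6*z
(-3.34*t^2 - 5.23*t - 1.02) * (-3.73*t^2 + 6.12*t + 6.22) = 12.4582*t^4 - 0.932899999999997*t^3 - 48.9778*t^2 - 38.773*t - 6.3444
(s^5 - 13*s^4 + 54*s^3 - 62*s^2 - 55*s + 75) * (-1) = -s^5 + 13*s^4 - 54*s^3 + 62*s^2 + 55*s - 75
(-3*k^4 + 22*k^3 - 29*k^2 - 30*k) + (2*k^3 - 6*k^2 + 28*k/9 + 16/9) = -3*k^4 + 24*k^3 - 35*k^2 - 242*k/9 + 16/9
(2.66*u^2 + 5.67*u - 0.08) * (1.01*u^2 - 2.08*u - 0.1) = 2.6866*u^4 + 0.193899999999999*u^3 - 12.1404*u^2 - 0.4006*u + 0.008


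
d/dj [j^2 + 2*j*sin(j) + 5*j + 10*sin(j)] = 2*j*cos(j) + 2*j + 2*sin(j) + 10*cos(j) + 5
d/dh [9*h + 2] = 9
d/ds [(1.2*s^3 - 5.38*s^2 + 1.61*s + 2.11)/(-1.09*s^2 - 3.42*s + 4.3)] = (-1.308*s^4 - 8.208*s^3 + 35.6345*s^2 - 41.6682*s + 14.1392)/(1.1881*s^4 + 7.4556*s^3 + 2.3224*s^2 - 29.412*s + 18.49)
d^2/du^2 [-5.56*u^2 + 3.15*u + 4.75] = -11.1200000000000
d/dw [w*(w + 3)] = 2*w + 3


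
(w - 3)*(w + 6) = w^2 + 3*w - 18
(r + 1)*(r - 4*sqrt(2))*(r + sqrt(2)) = r^3 - 3*sqrt(2)*r^2 + r^2 - 8*r - 3*sqrt(2)*r - 8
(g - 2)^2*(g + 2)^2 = g^4 - 8*g^2 + 16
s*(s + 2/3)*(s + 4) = s^3 + 14*s^2/3 + 8*s/3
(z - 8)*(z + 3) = z^2 - 5*z - 24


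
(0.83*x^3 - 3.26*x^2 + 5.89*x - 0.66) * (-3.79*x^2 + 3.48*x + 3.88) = -3.1457*x^5 + 15.2438*x^4 - 30.4475*x^3 + 10.3498*x^2 + 20.5564*x - 2.5608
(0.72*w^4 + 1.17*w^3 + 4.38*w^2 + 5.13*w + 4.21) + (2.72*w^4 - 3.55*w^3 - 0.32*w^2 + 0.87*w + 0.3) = 3.44*w^4 - 2.38*w^3 + 4.06*w^2 + 6.0*w + 4.51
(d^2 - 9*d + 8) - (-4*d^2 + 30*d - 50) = 5*d^2 - 39*d + 58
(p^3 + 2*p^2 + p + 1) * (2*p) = 2*p^4 + 4*p^3 + 2*p^2 + 2*p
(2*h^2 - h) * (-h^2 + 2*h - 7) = -2*h^4 + 5*h^3 - 16*h^2 + 7*h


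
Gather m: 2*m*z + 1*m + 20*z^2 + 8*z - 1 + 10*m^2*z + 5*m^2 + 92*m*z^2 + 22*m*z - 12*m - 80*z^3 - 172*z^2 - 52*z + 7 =m^2*(10*z + 5) + m*(92*z^2 + 24*z - 11) - 80*z^3 - 152*z^2 - 44*z + 6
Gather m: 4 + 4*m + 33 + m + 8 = 5*m + 45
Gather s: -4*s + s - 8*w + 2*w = -3*s - 6*w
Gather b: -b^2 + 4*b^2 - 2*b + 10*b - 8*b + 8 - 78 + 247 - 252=3*b^2 - 75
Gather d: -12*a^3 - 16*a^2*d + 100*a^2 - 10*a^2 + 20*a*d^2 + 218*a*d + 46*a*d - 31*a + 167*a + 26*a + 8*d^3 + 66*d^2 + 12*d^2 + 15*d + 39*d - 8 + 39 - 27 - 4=-12*a^3 + 90*a^2 + 162*a + 8*d^3 + d^2*(20*a + 78) + d*(-16*a^2 + 264*a + 54)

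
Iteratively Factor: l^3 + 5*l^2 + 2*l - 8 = (l + 2)*(l^2 + 3*l - 4) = (l + 2)*(l + 4)*(l - 1)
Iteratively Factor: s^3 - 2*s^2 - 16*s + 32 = (s - 4)*(s^2 + 2*s - 8) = (s - 4)*(s + 4)*(s - 2)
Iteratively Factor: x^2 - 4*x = (x - 4)*(x)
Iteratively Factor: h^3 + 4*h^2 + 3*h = (h + 3)*(h^2 + h) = (h + 1)*(h + 3)*(h)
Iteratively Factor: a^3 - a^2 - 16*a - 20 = (a + 2)*(a^2 - 3*a - 10) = (a - 5)*(a + 2)*(a + 2)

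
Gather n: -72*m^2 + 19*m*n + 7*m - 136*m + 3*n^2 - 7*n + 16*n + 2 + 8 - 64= -72*m^2 - 129*m + 3*n^2 + n*(19*m + 9) - 54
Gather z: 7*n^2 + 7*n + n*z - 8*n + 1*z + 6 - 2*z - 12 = 7*n^2 - n + z*(n - 1) - 6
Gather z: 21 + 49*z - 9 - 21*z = 28*z + 12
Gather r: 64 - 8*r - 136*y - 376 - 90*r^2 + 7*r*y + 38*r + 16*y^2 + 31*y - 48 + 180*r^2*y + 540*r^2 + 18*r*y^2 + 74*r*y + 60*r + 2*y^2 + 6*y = r^2*(180*y + 450) + r*(18*y^2 + 81*y + 90) + 18*y^2 - 99*y - 360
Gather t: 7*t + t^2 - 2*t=t^2 + 5*t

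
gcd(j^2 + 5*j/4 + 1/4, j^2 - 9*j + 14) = 1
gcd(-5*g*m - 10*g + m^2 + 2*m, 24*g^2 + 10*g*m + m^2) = 1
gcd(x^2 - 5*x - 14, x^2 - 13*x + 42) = x - 7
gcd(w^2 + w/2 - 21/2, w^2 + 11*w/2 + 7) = w + 7/2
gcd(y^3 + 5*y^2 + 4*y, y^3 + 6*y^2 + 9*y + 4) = y^2 + 5*y + 4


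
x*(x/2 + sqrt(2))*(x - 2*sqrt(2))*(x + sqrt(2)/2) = x^4/2 + sqrt(2)*x^3/4 - 4*x^2 - 2*sqrt(2)*x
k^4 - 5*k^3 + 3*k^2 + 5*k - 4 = (k - 4)*(k - 1)^2*(k + 1)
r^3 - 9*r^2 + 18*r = r*(r - 6)*(r - 3)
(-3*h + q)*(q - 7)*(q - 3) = -3*h*q^2 + 30*h*q - 63*h + q^3 - 10*q^2 + 21*q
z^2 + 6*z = z*(z + 6)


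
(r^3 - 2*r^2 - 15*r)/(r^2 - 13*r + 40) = r*(r + 3)/(r - 8)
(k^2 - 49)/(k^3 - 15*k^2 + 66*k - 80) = (k^2 - 49)/(k^3 - 15*k^2 + 66*k - 80)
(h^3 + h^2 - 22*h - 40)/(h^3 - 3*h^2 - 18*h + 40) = (h + 2)/(h - 2)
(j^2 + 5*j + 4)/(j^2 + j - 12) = (j + 1)/(j - 3)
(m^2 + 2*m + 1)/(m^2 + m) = (m + 1)/m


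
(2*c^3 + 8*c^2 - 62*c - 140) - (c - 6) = 2*c^3 + 8*c^2 - 63*c - 134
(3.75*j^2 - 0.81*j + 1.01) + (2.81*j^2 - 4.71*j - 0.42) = 6.56*j^2 - 5.52*j + 0.59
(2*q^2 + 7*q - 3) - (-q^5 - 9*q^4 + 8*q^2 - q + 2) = q^5 + 9*q^4 - 6*q^2 + 8*q - 5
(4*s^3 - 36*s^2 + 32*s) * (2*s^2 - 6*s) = 8*s^5 - 96*s^4 + 280*s^3 - 192*s^2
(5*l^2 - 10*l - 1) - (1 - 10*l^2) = 15*l^2 - 10*l - 2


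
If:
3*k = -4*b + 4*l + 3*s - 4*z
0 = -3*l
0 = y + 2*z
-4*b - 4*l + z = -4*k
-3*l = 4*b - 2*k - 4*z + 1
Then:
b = 7*z/4 - 1/2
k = 3*z/2 - 1/2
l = 0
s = 31*z/6 - 7/6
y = -2*z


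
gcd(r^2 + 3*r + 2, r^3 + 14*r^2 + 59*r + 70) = r + 2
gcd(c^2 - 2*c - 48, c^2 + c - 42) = 1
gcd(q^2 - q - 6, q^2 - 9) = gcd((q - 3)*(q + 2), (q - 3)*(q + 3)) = q - 3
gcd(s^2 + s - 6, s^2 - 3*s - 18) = s + 3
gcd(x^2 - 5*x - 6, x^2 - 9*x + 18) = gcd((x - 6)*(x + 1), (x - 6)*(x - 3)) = x - 6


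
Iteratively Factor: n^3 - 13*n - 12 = (n + 1)*(n^2 - n - 12) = (n + 1)*(n + 3)*(n - 4)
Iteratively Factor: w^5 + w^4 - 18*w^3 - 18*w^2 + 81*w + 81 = (w + 3)*(w^4 - 2*w^3 - 12*w^2 + 18*w + 27) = (w + 1)*(w + 3)*(w^3 - 3*w^2 - 9*w + 27) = (w - 3)*(w + 1)*(w + 3)*(w^2 - 9) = (w - 3)*(w + 1)*(w + 3)^2*(w - 3)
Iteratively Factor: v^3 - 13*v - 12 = (v + 3)*(v^2 - 3*v - 4) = (v + 1)*(v + 3)*(v - 4)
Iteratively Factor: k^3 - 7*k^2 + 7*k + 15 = (k - 3)*(k^2 - 4*k - 5) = (k - 5)*(k - 3)*(k + 1)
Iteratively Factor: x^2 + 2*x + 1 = (x + 1)*(x + 1)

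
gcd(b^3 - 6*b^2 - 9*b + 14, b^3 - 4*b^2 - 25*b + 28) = b^2 - 8*b + 7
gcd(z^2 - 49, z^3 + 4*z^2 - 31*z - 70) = z + 7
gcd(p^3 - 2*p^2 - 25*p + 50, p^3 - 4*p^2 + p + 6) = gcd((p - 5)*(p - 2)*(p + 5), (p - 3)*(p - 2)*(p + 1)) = p - 2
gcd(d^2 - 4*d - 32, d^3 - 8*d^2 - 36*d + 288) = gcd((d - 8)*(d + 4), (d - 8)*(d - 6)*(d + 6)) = d - 8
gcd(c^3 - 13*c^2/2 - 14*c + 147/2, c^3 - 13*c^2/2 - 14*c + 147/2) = c^3 - 13*c^2/2 - 14*c + 147/2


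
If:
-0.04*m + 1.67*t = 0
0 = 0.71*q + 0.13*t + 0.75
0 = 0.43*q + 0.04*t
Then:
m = -489.61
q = 1.09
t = -11.73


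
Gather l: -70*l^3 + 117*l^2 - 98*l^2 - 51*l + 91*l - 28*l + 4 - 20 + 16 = -70*l^3 + 19*l^2 + 12*l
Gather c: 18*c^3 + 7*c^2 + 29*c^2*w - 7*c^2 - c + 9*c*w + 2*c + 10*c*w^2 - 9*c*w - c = 18*c^3 + 29*c^2*w + 10*c*w^2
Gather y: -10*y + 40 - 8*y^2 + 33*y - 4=-8*y^2 + 23*y + 36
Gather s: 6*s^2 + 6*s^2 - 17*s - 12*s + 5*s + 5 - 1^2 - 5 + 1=12*s^2 - 24*s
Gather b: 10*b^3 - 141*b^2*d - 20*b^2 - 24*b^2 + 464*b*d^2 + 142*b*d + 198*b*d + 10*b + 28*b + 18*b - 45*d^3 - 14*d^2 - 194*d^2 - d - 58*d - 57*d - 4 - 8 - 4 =10*b^3 + b^2*(-141*d - 44) + b*(464*d^2 + 340*d + 56) - 45*d^3 - 208*d^2 - 116*d - 16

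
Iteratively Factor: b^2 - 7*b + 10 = (b - 2)*(b - 5)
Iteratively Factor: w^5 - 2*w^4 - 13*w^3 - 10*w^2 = (w)*(w^4 - 2*w^3 - 13*w^2 - 10*w) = w*(w + 2)*(w^3 - 4*w^2 - 5*w) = w*(w + 1)*(w + 2)*(w^2 - 5*w) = w*(w - 5)*(w + 1)*(w + 2)*(w)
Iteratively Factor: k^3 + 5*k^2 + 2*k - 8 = (k + 4)*(k^2 + k - 2) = (k - 1)*(k + 4)*(k + 2)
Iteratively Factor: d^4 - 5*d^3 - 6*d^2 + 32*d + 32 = (d + 2)*(d^3 - 7*d^2 + 8*d + 16) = (d - 4)*(d + 2)*(d^2 - 3*d - 4) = (d - 4)^2*(d + 2)*(d + 1)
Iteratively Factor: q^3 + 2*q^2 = (q)*(q^2 + 2*q) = q*(q + 2)*(q)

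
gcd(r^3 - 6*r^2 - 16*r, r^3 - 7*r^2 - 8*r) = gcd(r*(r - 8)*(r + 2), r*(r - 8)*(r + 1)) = r^2 - 8*r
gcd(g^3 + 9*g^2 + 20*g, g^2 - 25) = g + 5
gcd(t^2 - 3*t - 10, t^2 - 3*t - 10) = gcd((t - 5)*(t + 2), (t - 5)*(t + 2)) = t^2 - 3*t - 10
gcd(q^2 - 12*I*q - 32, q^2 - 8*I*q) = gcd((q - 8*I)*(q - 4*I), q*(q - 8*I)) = q - 8*I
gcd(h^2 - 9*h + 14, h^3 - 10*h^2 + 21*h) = h - 7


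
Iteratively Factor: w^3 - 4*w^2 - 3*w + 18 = (w + 2)*(w^2 - 6*w + 9) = (w - 3)*(w + 2)*(w - 3)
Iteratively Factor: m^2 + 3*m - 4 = (m - 1)*(m + 4)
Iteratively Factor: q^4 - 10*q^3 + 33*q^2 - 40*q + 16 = (q - 1)*(q^3 - 9*q^2 + 24*q - 16) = (q - 4)*(q - 1)*(q^2 - 5*q + 4) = (q - 4)^2*(q - 1)*(q - 1)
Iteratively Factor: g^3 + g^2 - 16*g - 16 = (g + 1)*(g^2 - 16) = (g - 4)*(g + 1)*(g + 4)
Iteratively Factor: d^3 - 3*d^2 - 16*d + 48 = (d - 4)*(d^2 + d - 12) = (d - 4)*(d + 4)*(d - 3)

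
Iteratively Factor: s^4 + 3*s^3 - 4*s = (s + 2)*(s^3 + s^2 - 2*s) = s*(s + 2)*(s^2 + s - 2) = s*(s + 2)^2*(s - 1)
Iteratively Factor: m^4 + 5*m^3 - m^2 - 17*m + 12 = (m - 1)*(m^3 + 6*m^2 + 5*m - 12) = (m - 1)^2*(m^2 + 7*m + 12) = (m - 1)^2*(m + 4)*(m + 3)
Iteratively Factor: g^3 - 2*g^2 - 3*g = (g - 3)*(g^2 + g) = g*(g - 3)*(g + 1)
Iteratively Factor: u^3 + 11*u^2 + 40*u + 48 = (u + 4)*(u^2 + 7*u + 12) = (u + 3)*(u + 4)*(u + 4)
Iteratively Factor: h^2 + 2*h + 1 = (h + 1)*(h + 1)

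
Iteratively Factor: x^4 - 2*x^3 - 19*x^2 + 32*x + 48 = (x + 1)*(x^3 - 3*x^2 - 16*x + 48) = (x + 1)*(x + 4)*(x^2 - 7*x + 12) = (x - 4)*(x + 1)*(x + 4)*(x - 3)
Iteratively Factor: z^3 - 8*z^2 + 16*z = (z)*(z^2 - 8*z + 16) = z*(z - 4)*(z - 4)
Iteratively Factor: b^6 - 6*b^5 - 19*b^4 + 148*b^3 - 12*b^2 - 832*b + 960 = (b - 2)*(b^5 - 4*b^4 - 27*b^3 + 94*b^2 + 176*b - 480) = (b - 2)*(b + 4)*(b^4 - 8*b^3 + 5*b^2 + 74*b - 120) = (b - 2)^2*(b + 4)*(b^3 - 6*b^2 - 7*b + 60) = (b - 2)^2*(b + 3)*(b + 4)*(b^2 - 9*b + 20) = (b - 4)*(b - 2)^2*(b + 3)*(b + 4)*(b - 5)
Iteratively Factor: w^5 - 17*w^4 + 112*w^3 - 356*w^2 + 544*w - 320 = (w - 5)*(w^4 - 12*w^3 + 52*w^2 - 96*w + 64) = (w - 5)*(w - 4)*(w^3 - 8*w^2 + 20*w - 16) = (w - 5)*(w - 4)*(w - 2)*(w^2 - 6*w + 8) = (w - 5)*(w - 4)*(w - 2)^2*(w - 4)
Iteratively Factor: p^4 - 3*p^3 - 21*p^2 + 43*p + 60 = (p + 1)*(p^3 - 4*p^2 - 17*p + 60) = (p - 3)*(p + 1)*(p^2 - p - 20) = (p - 5)*(p - 3)*(p + 1)*(p + 4)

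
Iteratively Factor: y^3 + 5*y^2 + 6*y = (y)*(y^2 + 5*y + 6) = y*(y + 2)*(y + 3)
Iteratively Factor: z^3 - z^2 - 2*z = (z)*(z^2 - z - 2) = z*(z + 1)*(z - 2)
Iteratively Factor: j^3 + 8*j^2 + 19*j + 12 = (j + 1)*(j^2 + 7*j + 12) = (j + 1)*(j + 4)*(j + 3)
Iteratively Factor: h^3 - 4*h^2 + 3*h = (h - 3)*(h^2 - h) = h*(h - 3)*(h - 1)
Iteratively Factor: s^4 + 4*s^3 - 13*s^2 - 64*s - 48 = (s - 4)*(s^3 + 8*s^2 + 19*s + 12) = (s - 4)*(s + 3)*(s^2 + 5*s + 4) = (s - 4)*(s + 1)*(s + 3)*(s + 4)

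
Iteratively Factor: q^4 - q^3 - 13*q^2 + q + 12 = (q - 4)*(q^3 + 3*q^2 - q - 3) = (q - 4)*(q - 1)*(q^2 + 4*q + 3) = (q - 4)*(q - 1)*(q + 3)*(q + 1)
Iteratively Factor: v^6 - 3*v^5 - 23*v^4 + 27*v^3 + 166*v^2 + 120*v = (v - 5)*(v^5 + 2*v^4 - 13*v^3 - 38*v^2 - 24*v) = (v - 5)*(v + 2)*(v^4 - 13*v^2 - 12*v) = (v - 5)*(v + 1)*(v + 2)*(v^3 - v^2 - 12*v) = (v - 5)*(v - 4)*(v + 1)*(v + 2)*(v^2 + 3*v) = (v - 5)*(v - 4)*(v + 1)*(v + 2)*(v + 3)*(v)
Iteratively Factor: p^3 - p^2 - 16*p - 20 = (p - 5)*(p^2 + 4*p + 4) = (p - 5)*(p + 2)*(p + 2)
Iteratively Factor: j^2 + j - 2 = (j - 1)*(j + 2)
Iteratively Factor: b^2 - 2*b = (b)*(b - 2)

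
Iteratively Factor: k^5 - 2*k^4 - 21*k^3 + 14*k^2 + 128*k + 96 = (k - 4)*(k^4 + 2*k^3 - 13*k^2 - 38*k - 24) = (k - 4)*(k + 3)*(k^3 - k^2 - 10*k - 8) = (k - 4)^2*(k + 3)*(k^2 + 3*k + 2) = (k - 4)^2*(k + 1)*(k + 3)*(k + 2)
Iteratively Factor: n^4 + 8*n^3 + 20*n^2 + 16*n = (n)*(n^3 + 8*n^2 + 20*n + 16) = n*(n + 2)*(n^2 + 6*n + 8) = n*(n + 2)*(n + 4)*(n + 2)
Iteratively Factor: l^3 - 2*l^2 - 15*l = (l + 3)*(l^2 - 5*l) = l*(l + 3)*(l - 5)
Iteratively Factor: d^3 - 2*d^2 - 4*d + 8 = (d - 2)*(d^2 - 4) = (d - 2)*(d + 2)*(d - 2)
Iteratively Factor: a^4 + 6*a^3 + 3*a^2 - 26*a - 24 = (a + 1)*(a^3 + 5*a^2 - 2*a - 24) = (a + 1)*(a + 3)*(a^2 + 2*a - 8) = (a - 2)*(a + 1)*(a + 3)*(a + 4)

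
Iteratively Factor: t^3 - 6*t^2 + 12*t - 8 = (t - 2)*(t^2 - 4*t + 4) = (t - 2)^2*(t - 2)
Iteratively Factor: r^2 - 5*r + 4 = (r - 4)*(r - 1)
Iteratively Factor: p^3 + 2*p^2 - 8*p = (p + 4)*(p^2 - 2*p) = (p - 2)*(p + 4)*(p)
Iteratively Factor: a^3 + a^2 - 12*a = (a)*(a^2 + a - 12) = a*(a + 4)*(a - 3)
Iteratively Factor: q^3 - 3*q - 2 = (q - 2)*(q^2 + 2*q + 1) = (q - 2)*(q + 1)*(q + 1)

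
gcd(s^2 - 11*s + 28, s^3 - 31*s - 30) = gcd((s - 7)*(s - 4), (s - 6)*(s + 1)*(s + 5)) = 1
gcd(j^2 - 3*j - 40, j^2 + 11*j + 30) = j + 5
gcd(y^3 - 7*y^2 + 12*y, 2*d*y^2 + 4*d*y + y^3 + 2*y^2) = y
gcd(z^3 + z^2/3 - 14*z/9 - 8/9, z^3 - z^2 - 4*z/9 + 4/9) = z + 2/3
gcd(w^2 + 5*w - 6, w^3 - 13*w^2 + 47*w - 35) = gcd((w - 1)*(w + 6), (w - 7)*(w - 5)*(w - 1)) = w - 1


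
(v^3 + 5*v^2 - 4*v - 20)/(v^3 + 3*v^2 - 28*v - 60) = (v^2 + 3*v - 10)/(v^2 + v - 30)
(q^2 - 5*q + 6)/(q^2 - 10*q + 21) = (q - 2)/(q - 7)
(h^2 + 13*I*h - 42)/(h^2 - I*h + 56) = (h + 6*I)/(h - 8*I)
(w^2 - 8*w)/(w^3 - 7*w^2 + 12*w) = (w - 8)/(w^2 - 7*w + 12)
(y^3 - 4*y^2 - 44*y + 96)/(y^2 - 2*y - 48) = y - 2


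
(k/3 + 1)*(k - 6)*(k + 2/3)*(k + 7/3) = k^4/3 - 229*k^2/27 - 176*k/9 - 28/3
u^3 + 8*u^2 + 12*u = u*(u + 2)*(u + 6)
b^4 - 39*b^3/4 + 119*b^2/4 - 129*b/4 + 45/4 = (b - 5)*(b - 3)*(b - 1)*(b - 3/4)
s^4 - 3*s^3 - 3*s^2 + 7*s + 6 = (s - 3)*(s - 2)*(s + 1)^2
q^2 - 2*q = q*(q - 2)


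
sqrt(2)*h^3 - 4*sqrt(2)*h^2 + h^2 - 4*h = h*(h - 4)*(sqrt(2)*h + 1)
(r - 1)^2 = r^2 - 2*r + 1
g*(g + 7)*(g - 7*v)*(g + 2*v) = g^4 - 5*g^3*v + 7*g^3 - 14*g^2*v^2 - 35*g^2*v - 98*g*v^2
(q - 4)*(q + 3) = q^2 - q - 12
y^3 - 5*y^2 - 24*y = y*(y - 8)*(y + 3)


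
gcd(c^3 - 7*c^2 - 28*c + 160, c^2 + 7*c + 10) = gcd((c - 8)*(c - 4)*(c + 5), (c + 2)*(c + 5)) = c + 5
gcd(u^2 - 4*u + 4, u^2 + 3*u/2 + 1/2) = 1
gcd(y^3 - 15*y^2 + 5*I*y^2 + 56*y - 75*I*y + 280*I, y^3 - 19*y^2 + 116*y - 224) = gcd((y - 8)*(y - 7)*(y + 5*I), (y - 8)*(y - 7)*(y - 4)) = y^2 - 15*y + 56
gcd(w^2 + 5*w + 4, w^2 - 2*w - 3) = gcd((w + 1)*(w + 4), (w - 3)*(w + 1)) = w + 1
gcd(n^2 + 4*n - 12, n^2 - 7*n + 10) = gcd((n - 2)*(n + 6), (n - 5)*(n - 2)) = n - 2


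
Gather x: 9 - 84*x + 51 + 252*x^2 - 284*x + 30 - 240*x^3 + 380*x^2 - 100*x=-240*x^3 + 632*x^2 - 468*x + 90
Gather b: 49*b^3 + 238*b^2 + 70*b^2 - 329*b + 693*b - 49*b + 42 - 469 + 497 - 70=49*b^3 + 308*b^2 + 315*b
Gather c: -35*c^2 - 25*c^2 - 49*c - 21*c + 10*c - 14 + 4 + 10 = -60*c^2 - 60*c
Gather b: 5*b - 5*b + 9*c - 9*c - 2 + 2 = 0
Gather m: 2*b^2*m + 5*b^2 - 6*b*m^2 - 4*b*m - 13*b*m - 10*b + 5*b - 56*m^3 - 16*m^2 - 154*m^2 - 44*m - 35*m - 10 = 5*b^2 - 5*b - 56*m^3 + m^2*(-6*b - 170) + m*(2*b^2 - 17*b - 79) - 10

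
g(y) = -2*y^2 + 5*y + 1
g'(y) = 5 - 4*y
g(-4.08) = -52.69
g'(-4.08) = 21.32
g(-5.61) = -89.99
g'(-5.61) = 27.44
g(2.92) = -1.45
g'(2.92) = -6.68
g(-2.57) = -25.06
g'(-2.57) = 15.28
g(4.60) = -18.32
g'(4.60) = -13.40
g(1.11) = 4.09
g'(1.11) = 0.56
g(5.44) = -30.99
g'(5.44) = -16.76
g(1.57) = 3.92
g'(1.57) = -1.28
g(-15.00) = -524.00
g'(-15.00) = 65.00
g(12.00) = -227.00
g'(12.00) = -43.00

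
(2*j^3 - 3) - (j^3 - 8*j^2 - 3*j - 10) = j^3 + 8*j^2 + 3*j + 7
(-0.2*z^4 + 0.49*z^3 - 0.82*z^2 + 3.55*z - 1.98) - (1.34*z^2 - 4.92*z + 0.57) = -0.2*z^4 + 0.49*z^3 - 2.16*z^2 + 8.47*z - 2.55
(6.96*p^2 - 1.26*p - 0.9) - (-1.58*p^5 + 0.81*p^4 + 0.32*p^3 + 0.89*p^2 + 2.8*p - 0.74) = 1.58*p^5 - 0.81*p^4 - 0.32*p^3 + 6.07*p^2 - 4.06*p - 0.16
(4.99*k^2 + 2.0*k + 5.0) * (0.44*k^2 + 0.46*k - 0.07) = 2.1956*k^4 + 3.1754*k^3 + 2.7707*k^2 + 2.16*k - 0.35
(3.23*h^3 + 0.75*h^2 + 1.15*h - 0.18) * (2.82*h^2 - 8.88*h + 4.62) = 9.1086*h^5 - 26.5674*h^4 + 11.5056*h^3 - 7.2546*h^2 + 6.9114*h - 0.8316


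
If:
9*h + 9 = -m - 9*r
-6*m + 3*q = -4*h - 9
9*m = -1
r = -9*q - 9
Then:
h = -1700/1053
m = -1/9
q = -3379/3159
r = 220/351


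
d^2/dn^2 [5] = 0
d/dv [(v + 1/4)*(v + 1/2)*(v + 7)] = 3*v^2 + 31*v/2 + 43/8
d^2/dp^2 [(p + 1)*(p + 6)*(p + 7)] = 6*p + 28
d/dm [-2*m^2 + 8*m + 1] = 8 - 4*m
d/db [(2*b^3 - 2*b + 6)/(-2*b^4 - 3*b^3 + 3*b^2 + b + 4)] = 2*(2*b^6 - 3*b^4 + 20*b^3 + 42*b^2 - 18*b - 7)/(4*b^8 + 12*b^7 - 3*b^6 - 22*b^5 - 13*b^4 - 18*b^3 + 25*b^2 + 8*b + 16)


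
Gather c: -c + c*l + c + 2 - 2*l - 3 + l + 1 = c*l - l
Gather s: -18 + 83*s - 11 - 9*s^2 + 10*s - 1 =-9*s^2 + 93*s - 30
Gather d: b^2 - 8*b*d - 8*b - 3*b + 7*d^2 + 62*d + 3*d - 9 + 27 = b^2 - 11*b + 7*d^2 + d*(65 - 8*b) + 18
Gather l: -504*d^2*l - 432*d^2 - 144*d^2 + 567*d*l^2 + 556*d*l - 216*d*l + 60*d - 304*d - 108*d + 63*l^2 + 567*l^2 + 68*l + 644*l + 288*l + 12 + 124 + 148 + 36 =-576*d^2 - 352*d + l^2*(567*d + 630) + l*(-504*d^2 + 340*d + 1000) + 320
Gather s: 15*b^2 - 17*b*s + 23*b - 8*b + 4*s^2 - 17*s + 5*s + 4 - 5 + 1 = 15*b^2 + 15*b + 4*s^2 + s*(-17*b - 12)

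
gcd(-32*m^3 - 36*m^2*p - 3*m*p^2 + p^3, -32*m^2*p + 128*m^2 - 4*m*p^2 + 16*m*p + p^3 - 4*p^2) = -32*m^2 - 4*m*p + p^2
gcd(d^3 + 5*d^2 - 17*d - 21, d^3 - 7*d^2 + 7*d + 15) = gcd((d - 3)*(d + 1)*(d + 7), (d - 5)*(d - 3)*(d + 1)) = d^2 - 2*d - 3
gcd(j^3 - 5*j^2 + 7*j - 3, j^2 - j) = j - 1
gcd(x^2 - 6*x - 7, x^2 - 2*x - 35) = x - 7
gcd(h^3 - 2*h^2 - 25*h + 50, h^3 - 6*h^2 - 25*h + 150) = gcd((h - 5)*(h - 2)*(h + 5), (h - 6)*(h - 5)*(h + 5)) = h^2 - 25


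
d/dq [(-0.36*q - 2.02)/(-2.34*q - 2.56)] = (-8.904168*q - 9.741312)/(2.34*q + 2.56)^3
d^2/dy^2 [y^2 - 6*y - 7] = 2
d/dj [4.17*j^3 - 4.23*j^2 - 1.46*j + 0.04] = 12.51*j^2 - 8.46*j - 1.46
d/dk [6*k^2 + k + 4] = 12*k + 1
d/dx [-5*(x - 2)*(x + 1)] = 5 - 10*x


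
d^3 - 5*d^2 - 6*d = d*(d - 6)*(d + 1)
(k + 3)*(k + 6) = k^2 + 9*k + 18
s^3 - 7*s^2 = s^2*(s - 7)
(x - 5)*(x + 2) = x^2 - 3*x - 10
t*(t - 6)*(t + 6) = t^3 - 36*t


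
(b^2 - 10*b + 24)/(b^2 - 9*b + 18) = (b - 4)/(b - 3)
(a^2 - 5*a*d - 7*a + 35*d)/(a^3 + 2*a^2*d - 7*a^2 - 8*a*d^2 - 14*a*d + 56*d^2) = (a - 5*d)/(a^2 + 2*a*d - 8*d^2)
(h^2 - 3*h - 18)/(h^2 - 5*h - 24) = (h - 6)/(h - 8)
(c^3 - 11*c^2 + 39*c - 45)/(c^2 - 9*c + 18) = (c^2 - 8*c + 15)/(c - 6)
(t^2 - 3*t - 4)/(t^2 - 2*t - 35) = (-t^2 + 3*t + 4)/(-t^2 + 2*t + 35)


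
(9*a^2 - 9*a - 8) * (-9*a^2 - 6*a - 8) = -81*a^4 + 27*a^3 + 54*a^2 + 120*a + 64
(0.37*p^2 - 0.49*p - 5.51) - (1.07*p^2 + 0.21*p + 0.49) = -0.7*p^2 - 0.7*p - 6.0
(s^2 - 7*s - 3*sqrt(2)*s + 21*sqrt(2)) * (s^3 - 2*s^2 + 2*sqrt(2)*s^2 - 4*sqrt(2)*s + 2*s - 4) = s^5 - 9*s^4 - sqrt(2)*s^4 + 4*s^3 + 9*sqrt(2)*s^3 - 20*sqrt(2)*s^2 + 90*s^2 - 140*s + 54*sqrt(2)*s - 84*sqrt(2)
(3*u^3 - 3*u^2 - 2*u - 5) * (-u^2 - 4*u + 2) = -3*u^5 - 9*u^4 + 20*u^3 + 7*u^2 + 16*u - 10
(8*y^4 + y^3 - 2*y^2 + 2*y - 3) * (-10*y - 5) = -80*y^5 - 50*y^4 + 15*y^3 - 10*y^2 + 20*y + 15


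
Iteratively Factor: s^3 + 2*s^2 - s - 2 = (s + 2)*(s^2 - 1) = (s + 1)*(s + 2)*(s - 1)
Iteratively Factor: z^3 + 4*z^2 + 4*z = (z + 2)*(z^2 + 2*z) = (z + 2)^2*(z)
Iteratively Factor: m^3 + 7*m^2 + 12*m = (m + 4)*(m^2 + 3*m) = m*(m + 4)*(m + 3)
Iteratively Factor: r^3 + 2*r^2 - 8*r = (r - 2)*(r^2 + 4*r) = r*(r - 2)*(r + 4)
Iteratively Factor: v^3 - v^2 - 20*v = (v)*(v^2 - v - 20) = v*(v - 5)*(v + 4)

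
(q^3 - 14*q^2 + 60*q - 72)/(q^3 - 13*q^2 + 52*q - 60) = (q - 6)/(q - 5)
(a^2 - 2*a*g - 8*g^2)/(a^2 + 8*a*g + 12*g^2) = (a - 4*g)/(a + 6*g)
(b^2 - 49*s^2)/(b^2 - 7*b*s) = (b + 7*s)/b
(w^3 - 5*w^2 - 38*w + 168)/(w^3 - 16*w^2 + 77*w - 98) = (w^2 + 2*w - 24)/(w^2 - 9*w + 14)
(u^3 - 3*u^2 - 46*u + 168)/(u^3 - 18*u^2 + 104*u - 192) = (u + 7)/(u - 8)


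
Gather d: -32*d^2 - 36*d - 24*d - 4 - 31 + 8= -32*d^2 - 60*d - 27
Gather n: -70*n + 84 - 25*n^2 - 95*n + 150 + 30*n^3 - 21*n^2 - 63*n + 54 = 30*n^3 - 46*n^2 - 228*n + 288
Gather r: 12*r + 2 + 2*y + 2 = 12*r + 2*y + 4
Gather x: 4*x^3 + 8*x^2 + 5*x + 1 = 4*x^3 + 8*x^2 + 5*x + 1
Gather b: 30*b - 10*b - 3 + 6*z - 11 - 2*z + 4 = 20*b + 4*z - 10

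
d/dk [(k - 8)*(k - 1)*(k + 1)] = 3*k^2 - 16*k - 1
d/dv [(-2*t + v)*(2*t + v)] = 2*v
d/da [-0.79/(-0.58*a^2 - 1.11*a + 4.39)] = (-0.9164*a - 0.8769)/(0.58*a^2 + 1.11*a - 4.39)^2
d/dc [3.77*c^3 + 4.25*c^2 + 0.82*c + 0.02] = 11.31*c^2 + 8.5*c + 0.82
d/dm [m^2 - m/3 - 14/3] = 2*m - 1/3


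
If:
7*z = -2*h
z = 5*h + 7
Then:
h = -49/37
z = 14/37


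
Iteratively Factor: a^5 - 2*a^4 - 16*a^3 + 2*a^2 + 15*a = (a - 5)*(a^4 + 3*a^3 - a^2 - 3*a) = (a - 5)*(a + 3)*(a^3 - a) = (a - 5)*(a - 1)*(a + 3)*(a^2 + a) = a*(a - 5)*(a - 1)*(a + 3)*(a + 1)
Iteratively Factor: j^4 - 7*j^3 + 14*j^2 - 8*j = (j - 2)*(j^3 - 5*j^2 + 4*j) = (j - 4)*(j - 2)*(j^2 - j) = j*(j - 4)*(j - 2)*(j - 1)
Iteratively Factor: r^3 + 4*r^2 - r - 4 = (r + 4)*(r^2 - 1) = (r - 1)*(r + 4)*(r + 1)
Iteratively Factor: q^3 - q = (q + 1)*(q^2 - q) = q*(q + 1)*(q - 1)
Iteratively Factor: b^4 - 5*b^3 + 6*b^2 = (b - 2)*(b^3 - 3*b^2) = (b - 3)*(b - 2)*(b^2) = b*(b - 3)*(b - 2)*(b)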